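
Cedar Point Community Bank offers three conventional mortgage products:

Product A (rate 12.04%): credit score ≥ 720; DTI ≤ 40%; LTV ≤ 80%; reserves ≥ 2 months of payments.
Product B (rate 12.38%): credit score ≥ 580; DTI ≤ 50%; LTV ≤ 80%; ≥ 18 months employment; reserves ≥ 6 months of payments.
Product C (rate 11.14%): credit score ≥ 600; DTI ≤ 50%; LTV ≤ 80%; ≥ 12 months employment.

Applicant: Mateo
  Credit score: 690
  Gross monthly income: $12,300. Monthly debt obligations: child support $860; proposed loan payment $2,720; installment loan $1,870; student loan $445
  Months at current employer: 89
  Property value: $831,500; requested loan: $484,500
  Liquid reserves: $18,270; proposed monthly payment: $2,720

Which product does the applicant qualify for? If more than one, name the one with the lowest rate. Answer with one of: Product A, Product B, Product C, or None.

Total debts = (860 + 2,720 + 1,870 + 445) = 5,895; DTI = 5,895/12,300 = 47.9%.
LTV = 484,500/831,500 = 58.3%.
Reserves = 18,270/2,720 = 6.7 months.
Product A: score 690 < 720; DTI 47.9% > 40%; LTV 58.3% ≤ 80%; reserves 6.7 ≥ 2 mo → does not qualify.
Product B: score 690 ≥ 580; DTI 47.9% ≤ 50%; LTV 58.3% ≤ 80%; employment 89 ≥ 18 mo; reserves 6.7 ≥ 6 mo → qualifies.
Product C: score 690 ≥ 600; DTI 47.9% ≤ 50%; LTV 58.3% ≤ 80%; employment 89 ≥ 12 mo → qualifies.
Qualifying: Product B, Product C. Lowest rate is 11.14% → Product C.

Product C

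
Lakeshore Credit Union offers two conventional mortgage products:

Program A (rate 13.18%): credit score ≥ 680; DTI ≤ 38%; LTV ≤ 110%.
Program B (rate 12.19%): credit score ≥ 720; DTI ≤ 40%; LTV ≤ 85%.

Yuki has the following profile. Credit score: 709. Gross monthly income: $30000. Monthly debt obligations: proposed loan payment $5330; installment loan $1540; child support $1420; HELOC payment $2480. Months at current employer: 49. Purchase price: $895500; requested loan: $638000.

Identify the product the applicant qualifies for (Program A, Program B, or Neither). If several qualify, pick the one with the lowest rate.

Total debts = (5,330 + 1,540 + 1,420 + 2,480) = 10,770; DTI = 10,770/30,000 = 35.9%.
LTV = 638,000/895,500 = 71.2%.
Program A: score 709 ≥ 680; DTI 35.9% ≤ 38%; LTV 71.2% ≤ 110% → qualifies.
Program B: score 709 < 720; DTI 35.9% ≤ 40%; LTV 71.2% ≤ 85% → does not qualify.

Program A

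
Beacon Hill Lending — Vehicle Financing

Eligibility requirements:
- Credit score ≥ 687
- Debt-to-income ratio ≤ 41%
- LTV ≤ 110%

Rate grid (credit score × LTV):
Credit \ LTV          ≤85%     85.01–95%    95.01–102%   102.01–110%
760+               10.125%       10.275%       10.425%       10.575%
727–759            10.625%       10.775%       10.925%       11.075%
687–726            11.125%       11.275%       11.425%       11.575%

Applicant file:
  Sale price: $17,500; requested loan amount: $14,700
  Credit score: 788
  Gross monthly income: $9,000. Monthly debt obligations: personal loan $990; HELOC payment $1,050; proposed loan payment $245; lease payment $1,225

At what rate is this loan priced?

Credit score 788 ≥ 687; Total monthly debts = (990 + 1,050 + 245 + 1,225) = 3,510. DTI = 3,510/9,000 = 39% ≤ 41%
LTV: 14,700 ÷ 17,500 = 84%, within 110% cap
Row: 788 falls in 760+. Column: 84% falls in ≤85%. Rate = 10.125%.

10.125%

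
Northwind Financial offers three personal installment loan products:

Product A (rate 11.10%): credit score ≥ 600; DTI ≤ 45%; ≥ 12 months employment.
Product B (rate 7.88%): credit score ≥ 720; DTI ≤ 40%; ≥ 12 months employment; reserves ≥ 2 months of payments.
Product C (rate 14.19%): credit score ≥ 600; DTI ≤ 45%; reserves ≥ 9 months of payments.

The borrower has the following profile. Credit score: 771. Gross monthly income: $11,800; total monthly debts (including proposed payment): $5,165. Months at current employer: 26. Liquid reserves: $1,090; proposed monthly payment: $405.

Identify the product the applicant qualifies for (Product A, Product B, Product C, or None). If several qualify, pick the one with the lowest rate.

DTI = 5,165/11,800 = 43.8%.
Reserves = 1,090/405 = 2.7 months.
Product A: score 771 ≥ 600; DTI 43.8% ≤ 45%; employment 26 ≥ 12 mo → qualifies.
Product B: score 771 ≥ 720; DTI 43.8% > 40%; employment 26 ≥ 12 mo; reserves 2.7 ≥ 2 mo → does not qualify.
Product C: score 771 ≥ 600; DTI 43.8% ≤ 45%; reserves 2.7 < 9 mo → does not qualify.

Product A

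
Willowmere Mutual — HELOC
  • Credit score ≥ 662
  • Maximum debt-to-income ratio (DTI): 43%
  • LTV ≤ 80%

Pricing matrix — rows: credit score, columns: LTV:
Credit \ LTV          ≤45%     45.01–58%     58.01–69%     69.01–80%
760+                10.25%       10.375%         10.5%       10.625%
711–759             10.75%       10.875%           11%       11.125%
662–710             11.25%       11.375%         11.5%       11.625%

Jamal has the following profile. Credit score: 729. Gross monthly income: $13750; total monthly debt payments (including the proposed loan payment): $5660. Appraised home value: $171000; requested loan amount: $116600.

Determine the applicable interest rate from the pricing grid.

Credit score 729 ≥ 662; DTI = 5,660/13,750 = 41.2% ≤ 43%
Loan-to-value = 116,600/171,000 = 68.2% — pass (80% max)
Score 729 is in the 711–759 band; LTV 68.2% is in the 58.01–69% band → 11%.

11%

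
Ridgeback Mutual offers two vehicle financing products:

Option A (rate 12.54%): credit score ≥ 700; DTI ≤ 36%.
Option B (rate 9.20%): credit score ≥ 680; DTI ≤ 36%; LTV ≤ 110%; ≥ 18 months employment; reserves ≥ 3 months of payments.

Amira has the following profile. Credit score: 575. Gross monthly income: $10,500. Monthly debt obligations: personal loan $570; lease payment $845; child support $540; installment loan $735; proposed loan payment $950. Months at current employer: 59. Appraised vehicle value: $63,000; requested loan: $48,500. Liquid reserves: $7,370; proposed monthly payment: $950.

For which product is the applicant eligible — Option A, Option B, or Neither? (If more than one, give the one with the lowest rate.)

Total debts = (570 + 845 + 540 + 735 + 950) = 3,640; DTI = 3,640/10,500 = 34.7%.
LTV = 48,500/63,000 = 77%.
Reserves = 7,370/950 = 7.8 months.
Option A: score 575 < 700; DTI 34.7% ≤ 36% → does not qualify.
Option B: score 575 < 680; DTI 34.7% ≤ 36%; LTV 77% ≤ 110%; employment 59 ≥ 18 mo; reserves 7.8 ≥ 3 mo → does not qualify.

Neither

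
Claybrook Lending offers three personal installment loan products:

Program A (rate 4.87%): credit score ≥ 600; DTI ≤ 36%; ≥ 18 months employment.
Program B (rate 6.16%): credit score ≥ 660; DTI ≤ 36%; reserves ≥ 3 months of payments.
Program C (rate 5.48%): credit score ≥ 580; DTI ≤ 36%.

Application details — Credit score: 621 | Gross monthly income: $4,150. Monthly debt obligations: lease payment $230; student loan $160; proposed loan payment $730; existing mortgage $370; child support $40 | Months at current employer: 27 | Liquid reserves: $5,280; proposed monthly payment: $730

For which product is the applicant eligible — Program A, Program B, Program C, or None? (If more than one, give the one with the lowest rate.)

None

Total debts = (230 + 160 + 730 + 370 + 40) = 1,530; DTI = 1,530/4,150 = 36.9%.
Reserves = 5,280/730 = 7.2 months.
Program A: score 621 ≥ 600; DTI 36.9% > 36%; employment 27 ≥ 18 mo → does not qualify.
Program B: score 621 < 660; DTI 36.9% > 36%; reserves 7.2 ≥ 3 mo → does not qualify.
Program C: score 621 ≥ 580; DTI 36.9% > 36% → does not qualify.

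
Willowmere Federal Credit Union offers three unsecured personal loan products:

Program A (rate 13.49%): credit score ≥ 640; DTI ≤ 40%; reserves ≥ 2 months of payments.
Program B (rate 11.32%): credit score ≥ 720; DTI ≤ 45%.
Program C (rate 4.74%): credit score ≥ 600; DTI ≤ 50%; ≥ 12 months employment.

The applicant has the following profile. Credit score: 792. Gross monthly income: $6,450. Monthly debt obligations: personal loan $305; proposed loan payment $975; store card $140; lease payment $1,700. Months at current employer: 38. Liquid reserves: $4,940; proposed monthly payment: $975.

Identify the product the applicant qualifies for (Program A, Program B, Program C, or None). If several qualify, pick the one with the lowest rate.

Total debts = (305 + 975 + 140 + 1,700) = 3,120; DTI = 3,120/6,450 = 48.4%.
Reserves = 4,940/975 = 5.1 months.
Program A: score 792 ≥ 640; DTI 48.4% > 40%; reserves 5.1 ≥ 2 mo → does not qualify.
Program B: score 792 ≥ 720; DTI 48.4% > 45% → does not qualify.
Program C: score 792 ≥ 600; DTI 48.4% ≤ 50%; employment 38 ≥ 12 mo → qualifies.

Program C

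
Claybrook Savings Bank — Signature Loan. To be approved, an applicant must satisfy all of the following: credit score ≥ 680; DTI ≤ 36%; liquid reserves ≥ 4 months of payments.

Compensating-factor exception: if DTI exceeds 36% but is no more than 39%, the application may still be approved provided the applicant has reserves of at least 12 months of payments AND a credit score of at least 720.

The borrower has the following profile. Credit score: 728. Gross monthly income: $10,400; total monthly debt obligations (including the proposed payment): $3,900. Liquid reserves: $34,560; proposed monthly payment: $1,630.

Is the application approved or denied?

Credit score 728 ≥ 680 (meets base)
DTI = 3,900/10,400 = 37.5% > 36% — standard DTI limit exceeded.
Liquid reserves cover 34,560/1,630 = 21.2 months — ≥ 4 required
37.5% falls in the override range (36%–39%), so the compensating-factor test applies.
Reserves 21.2 ≥ 12 months; credit score 728 ≥ 720.
Both compensating conditions met → exception applies.

Approved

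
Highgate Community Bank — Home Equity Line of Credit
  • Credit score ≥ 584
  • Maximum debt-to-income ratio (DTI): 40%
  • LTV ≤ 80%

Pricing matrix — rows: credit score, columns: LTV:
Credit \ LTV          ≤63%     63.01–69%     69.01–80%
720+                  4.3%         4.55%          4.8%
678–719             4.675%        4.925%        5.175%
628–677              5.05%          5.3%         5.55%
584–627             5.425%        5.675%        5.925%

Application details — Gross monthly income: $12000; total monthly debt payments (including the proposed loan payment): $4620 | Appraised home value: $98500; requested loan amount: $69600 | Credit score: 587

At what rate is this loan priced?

5.925%

Credit score 587 ≥ 584; DTI: 4,620 ÷ 12,000 = 38.5%, within the 40% cap
LTV: 69,600 ÷ 98,500 = 70.7%, within 80% cap
Credit 587 → row 584–627; LTV 70.7% → column 69.01–80%. Grid cell → 5.925%.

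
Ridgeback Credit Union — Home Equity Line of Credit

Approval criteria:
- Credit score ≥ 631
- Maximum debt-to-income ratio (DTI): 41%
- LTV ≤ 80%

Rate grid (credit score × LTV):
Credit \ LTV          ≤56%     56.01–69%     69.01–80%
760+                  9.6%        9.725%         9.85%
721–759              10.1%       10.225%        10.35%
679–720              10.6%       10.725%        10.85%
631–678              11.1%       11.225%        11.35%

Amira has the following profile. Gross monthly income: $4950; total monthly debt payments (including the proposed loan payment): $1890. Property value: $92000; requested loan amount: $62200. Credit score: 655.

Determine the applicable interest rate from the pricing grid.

11.225%

Credit score 655 ≥ 631; DTI = 1,890/4,950 = 38.2% ≤ 41%
LTV = 62,200/92,000 = 67.6% ≤ 80%
Row: 655 falls in 631–678. Column: 67.6% falls in 56.01–69%. Rate = 11.225%.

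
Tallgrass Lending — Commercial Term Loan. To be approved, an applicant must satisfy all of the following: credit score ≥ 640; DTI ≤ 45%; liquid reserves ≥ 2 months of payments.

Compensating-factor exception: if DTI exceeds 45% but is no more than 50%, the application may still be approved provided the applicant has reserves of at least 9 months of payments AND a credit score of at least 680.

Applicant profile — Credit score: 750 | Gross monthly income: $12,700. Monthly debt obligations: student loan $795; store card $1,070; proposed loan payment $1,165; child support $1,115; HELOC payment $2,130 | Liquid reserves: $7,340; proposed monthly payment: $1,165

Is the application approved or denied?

Credit score 750 ≥ 640 (meets base)
Total debts = (795 + 1,070 + 1,165 + 1,115 + 2,130) = 6,275. DTI: 6,275 ÷ 12,700 = 49.4%, over the 45% base limit.
Liquid reserves cover 7,340/1,165 = 6.3 months — ≥ 2 required
49.4% falls in the override range (45%–50%), so the compensating-factor test applies.
Reserves 6.3 < 9 months; credit score 750 ≥ 680.
Override conditions not both satisfied; exception does not apply.

Denied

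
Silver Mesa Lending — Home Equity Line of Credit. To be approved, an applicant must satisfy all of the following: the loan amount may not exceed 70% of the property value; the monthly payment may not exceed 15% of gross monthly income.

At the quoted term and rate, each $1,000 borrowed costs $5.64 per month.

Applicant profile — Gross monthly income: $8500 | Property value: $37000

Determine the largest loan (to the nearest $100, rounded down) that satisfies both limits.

Payment cap: 15% × $8,500 = $1,275/month.
At $5.64 per $1,000, that supports 1,275/5.64 × 1,000 ≈ $226,063 → $226,000.
LTV cap: 70% × $37,000 = $25,900 → $25,900.
Binding constraint: loan-to-value.

$25,900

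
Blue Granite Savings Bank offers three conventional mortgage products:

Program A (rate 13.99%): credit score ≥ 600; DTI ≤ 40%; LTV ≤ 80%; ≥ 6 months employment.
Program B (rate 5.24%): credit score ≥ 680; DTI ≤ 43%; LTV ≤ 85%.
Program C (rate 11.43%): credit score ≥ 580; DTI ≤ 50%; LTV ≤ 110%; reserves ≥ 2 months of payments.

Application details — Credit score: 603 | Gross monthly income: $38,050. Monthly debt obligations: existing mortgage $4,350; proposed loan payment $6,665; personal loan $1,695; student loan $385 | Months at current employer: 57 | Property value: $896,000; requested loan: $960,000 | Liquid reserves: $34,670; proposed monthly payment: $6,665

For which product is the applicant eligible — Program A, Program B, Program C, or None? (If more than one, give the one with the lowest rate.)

Total debts = (4,350 + 6,665 + 1,695 + 385) = 13,095; DTI = 13,095/38,050 = 34.4%.
LTV = 960,000/896,000 = 107.1%.
Reserves = 34,670/6,665 = 5.2 months.
Program A: score 603 ≥ 600; DTI 34.4% ≤ 40%; LTV 107.1% > 80%; employment 57 ≥ 6 mo → does not qualify.
Program B: score 603 < 680; DTI 34.4% ≤ 43%; LTV 107.1% > 85% → does not qualify.
Program C: score 603 ≥ 580; DTI 34.4% ≤ 50%; LTV 107.1% ≤ 110%; reserves 5.2 ≥ 2 mo → qualifies.

Program C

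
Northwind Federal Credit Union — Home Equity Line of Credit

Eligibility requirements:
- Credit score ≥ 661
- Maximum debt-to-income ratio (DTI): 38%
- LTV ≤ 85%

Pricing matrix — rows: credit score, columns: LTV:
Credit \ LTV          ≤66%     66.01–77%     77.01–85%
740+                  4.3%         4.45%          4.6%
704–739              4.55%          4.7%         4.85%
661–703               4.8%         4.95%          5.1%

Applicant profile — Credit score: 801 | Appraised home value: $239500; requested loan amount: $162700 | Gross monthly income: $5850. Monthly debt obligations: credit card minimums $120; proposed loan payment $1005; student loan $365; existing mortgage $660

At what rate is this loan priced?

4.45%

Credit score 801 ≥ 661; Total monthly debts = (120 + 1,005 + 365 + 660) = 2,150. Debt-to-income = 2,150/5,850 = 36.8% — meets 38% limit
Loan-to-value = 162,700/239,500 = 67.9% — pass (85% max)
Score 801 is in the 740+ band; LTV 67.9% is in the 66.01–77% band → 4.45%.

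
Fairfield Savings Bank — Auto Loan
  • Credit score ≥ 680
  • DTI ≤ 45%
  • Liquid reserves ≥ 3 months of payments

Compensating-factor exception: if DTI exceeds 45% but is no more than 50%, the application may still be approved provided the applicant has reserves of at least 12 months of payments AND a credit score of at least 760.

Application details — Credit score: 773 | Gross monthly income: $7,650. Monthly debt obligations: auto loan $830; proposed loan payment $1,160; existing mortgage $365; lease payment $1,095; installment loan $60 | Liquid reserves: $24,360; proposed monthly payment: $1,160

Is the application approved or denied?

Credit score 773 ≥ 680 (meets base)
Total debts = (830 + 1,160 + 365 + 1,095 + 60) = 3,510. DTI = 3,510/7,650 = 45.9% > 45% — standard DTI limit exceeded.
Liquid reserves cover 24,360/1,160 = 21.0 months — ≥ 3 required
DTI 45.9% is within the 45%–50% exception band; checking compensating factors.
Override check — reserves: 21.0 mo (ok); score: 773 (ok).
Both override conditions satisfied; DTI exception granted.

Approved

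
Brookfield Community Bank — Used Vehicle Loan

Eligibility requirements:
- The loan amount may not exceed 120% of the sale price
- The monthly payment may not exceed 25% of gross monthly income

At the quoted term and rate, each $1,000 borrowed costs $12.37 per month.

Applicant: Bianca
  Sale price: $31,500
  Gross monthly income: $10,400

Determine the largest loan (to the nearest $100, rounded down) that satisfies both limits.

Payment cap: 25% × $10,400 = $2,600/month.
At $12.37 per $1,000, that supports 2,600/12.37 × 1,000 ≈ $210,185 → $210,100.
LTV cap: 120% × $31,500 = $37,800 → $37,800.
Binding constraint: loan-to-value.

$37,800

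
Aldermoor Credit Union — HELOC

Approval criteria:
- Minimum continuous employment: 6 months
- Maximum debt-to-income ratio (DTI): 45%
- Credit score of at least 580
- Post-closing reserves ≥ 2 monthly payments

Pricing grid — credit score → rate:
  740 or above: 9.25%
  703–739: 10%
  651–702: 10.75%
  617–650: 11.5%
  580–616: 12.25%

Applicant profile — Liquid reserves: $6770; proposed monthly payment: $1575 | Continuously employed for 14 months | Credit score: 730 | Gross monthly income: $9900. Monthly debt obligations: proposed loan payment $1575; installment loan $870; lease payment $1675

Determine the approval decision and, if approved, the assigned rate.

Approved at 10%

Credit score 730 ≥ 580 (meets minimum)
Total monthly debts = (1,575 + 870 + 1,675) = 4,120. DTI = 4,120/9,900 = 41.6% ≤ 45%
Reserves = 6,770/1,575 = 4.3 months ≥ 2
Employment 14 ≥ 6 months
All requirements met. Score 730 falls in the 703–739 tier → 10%.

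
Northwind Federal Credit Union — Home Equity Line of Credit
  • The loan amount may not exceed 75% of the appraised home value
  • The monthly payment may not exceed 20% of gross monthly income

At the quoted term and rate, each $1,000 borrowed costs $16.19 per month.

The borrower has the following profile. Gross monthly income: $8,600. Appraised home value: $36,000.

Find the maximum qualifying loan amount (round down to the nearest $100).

$27,000

Payment cap: 20% × $8,600 = $1,720/month.
At $16.19 per $1,000, that supports 1,720/16.19 × 1,000 ≈ $106,238 → $106,200.
LTV cap: 75% × $36,000 = $27,000 → $27,000.
Binding constraint: loan-to-value.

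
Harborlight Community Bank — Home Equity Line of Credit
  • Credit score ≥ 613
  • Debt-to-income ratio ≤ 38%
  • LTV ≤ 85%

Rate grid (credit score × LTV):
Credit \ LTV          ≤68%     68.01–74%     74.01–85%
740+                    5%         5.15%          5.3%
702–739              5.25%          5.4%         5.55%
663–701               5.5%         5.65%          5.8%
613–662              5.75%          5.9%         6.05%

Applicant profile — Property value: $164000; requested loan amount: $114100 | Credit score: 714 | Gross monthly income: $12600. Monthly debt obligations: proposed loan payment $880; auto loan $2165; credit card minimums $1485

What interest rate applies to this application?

5.4%

Credit score 714 ≥ 613; Total monthly debts = (880 + 2,165 + 1,485) = 4,530. DTI: 4,530 ÷ 12,600 = 36%, within the 38% cap
LTV: 114,100 ÷ 164,000 = 69.6%, within 85% cap
Row: 714 falls in 702–739. Column: 69.6% falls in 68.01–74%. Rate = 5.4%.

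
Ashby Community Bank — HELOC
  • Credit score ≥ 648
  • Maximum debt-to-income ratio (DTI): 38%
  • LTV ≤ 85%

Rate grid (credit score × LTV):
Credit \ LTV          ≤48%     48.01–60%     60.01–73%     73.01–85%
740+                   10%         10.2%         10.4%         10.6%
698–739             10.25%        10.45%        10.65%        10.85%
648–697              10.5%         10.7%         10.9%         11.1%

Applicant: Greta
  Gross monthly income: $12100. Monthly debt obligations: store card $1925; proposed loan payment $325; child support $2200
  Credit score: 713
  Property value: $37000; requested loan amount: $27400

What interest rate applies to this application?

10.85%

Credit score 713 ≥ 648; Total monthly debts = (1,925 + 325 + 2,200) = 4,450. Debt-to-income = 4,450/12,100 = 36.8% — meets 38% limit
LTV = 27,400/37,000 = 74.1% ≤ 85%
Row: 713 falls in 698–739. Column: 74.1% falls in 73.01–85%. Rate = 10.85%.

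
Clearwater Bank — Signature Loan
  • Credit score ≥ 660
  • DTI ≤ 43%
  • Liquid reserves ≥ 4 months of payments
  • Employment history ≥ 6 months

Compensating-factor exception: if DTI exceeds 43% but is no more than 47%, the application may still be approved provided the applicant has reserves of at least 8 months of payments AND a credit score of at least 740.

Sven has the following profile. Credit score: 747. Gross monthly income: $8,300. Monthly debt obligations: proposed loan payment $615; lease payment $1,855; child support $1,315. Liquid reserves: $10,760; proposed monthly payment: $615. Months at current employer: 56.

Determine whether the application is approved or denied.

Credit score 747 ≥ 660 (meets base)
Total debts = (615 + 1,855 + 1,315) = 3,785. DTI: 3,785 ÷ 8,300 = 45.6%, over the 43% base limit.
Reserves = 10,760/615 = 17.5 months ≥ 4
Employment 56 ≥ 6 months
DTI 45.6% is within the 43%–47% exception band; checking compensating factors.
Reserves 17.5 ≥ 8 months; credit score 747 ≥ 740.
Both override conditions satisfied; DTI exception granted.

Approved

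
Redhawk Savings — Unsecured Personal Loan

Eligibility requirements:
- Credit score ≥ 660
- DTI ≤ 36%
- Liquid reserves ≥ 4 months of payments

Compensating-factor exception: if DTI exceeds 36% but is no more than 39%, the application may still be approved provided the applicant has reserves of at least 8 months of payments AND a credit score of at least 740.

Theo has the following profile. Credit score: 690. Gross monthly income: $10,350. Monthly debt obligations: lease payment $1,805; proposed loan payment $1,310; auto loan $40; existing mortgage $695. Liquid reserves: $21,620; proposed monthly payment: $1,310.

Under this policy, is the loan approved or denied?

Credit score 690 ≥ 660 (meets base)
Total debts = (1,805 + 1,310 + 40 + 695) = 3,850. DTI = 3,850/10,350 = 37.2% > 36% — standard DTI limit exceeded.
Reserves = 21,620/1,310 = 16.5 months ≥ 4
37.2% falls in the override range (36%–39%), so the compensating-factor test applies.
Reserves 16.5 ≥ 8 months; credit score 690 < 740.
Override conditions not both satisfied; exception does not apply.

Denied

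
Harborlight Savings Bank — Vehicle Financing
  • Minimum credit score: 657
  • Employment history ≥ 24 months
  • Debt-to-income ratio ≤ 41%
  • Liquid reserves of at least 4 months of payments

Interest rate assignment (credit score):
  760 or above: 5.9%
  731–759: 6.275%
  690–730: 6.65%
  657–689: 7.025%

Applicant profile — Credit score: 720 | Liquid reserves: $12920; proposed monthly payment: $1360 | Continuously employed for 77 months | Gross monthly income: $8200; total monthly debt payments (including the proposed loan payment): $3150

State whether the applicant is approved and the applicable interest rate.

Approved at 6.65%

Credit score 720 ≥ 657 (meets minimum)
DTI = 3,150/8,200 = 38.4% ≤ 41%
Employment 77 ≥ 24 months
Reserves = 12,920/1,360 = 9.5 months ≥ 4
All requirements met. Score 720 falls in the 690–730 tier → 6.65%.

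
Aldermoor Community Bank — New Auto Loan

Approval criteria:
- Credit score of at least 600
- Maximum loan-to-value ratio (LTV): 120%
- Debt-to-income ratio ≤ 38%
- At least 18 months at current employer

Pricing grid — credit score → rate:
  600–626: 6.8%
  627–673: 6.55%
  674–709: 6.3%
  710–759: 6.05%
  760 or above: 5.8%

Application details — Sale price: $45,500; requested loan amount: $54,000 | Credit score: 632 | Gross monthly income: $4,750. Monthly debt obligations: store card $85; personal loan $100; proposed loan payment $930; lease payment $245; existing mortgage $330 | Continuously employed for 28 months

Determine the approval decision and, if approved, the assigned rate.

Approved at 6.55%

Credit score 632 ≥ 600 (meets minimum)
LTV: 54,000 ÷ 45,500 = 118.7%, within 120% cap
Total monthly debts = (85 + 100 + 930 + 245 + 330) = 1,690. DTI = 1,690/4,750 = 35.6% ≤ 38%
Employment 28 ≥ 18 months
All requirements met. Score 632 falls in the 627–673 tier → 6.55%.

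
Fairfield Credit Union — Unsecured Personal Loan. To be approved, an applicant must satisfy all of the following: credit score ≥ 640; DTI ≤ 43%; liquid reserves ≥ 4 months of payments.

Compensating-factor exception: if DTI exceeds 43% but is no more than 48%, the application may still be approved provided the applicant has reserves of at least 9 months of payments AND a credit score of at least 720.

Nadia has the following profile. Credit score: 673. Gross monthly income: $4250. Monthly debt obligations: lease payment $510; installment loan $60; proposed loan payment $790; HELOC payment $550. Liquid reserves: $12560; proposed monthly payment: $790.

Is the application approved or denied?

Denied

Credit score 673 ≥ 640 (meets base)
Total debts = (510 + 60 + 790 + 550) = 1,910. DTI = 1,910/4,250 = 44.9% > 43% — standard DTI limit exceeded.
Reserves: 12,560 ÷ 790 = 15.9 months (meets 4-month minimum)
44.9% falls in the override range (43%–48%), so the compensating-factor test applies.
Reserves 15.9 ≥ 9 months; credit score 673 < 720.
Override conditions not both satisfied; exception does not apply.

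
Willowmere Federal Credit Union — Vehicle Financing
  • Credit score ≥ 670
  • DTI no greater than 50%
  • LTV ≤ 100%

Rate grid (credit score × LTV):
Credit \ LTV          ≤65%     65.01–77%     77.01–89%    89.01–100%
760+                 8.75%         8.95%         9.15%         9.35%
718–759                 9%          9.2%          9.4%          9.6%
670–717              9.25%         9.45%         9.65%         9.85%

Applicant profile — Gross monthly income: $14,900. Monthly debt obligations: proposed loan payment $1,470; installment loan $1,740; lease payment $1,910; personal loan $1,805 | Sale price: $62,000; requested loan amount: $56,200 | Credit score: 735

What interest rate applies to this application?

Credit score 735 ≥ 670; Total monthly debts = (1,470 + 1,740 + 1,910 + 1,805) = 6,925. DTI = 6,925/14,900 = 46.5% ≤ 50%
LTV: 56,200 ÷ 62,000 = 90.6%, within 100% cap
Credit 735 → row 718–759; LTV 90.6% → column 89.01–100%. Grid cell → 9.6%.

9.6%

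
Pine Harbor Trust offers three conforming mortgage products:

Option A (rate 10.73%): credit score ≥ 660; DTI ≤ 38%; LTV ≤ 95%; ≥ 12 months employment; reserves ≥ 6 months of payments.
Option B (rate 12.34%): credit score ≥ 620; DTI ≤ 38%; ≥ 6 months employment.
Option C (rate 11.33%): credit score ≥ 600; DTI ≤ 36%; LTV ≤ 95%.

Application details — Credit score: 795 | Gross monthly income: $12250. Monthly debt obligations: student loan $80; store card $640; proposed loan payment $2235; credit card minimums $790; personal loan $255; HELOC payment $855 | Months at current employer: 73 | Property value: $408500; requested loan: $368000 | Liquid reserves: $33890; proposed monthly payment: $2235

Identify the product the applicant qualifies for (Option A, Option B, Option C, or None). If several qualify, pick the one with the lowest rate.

None

Total debts = (80 + 640 + 2,235 + 790 + 255 + 855) = 4,855; DTI = 4,855/12,250 = 39.6%.
LTV = 368,000/408,500 = 90.1%.
Reserves = 33,890/2,235 = 15.2 months.
Option A: score 795 ≥ 660; DTI 39.6% > 38%; LTV 90.1% ≤ 95%; employment 73 ≥ 12 mo; reserves 15.2 ≥ 6 mo → does not qualify.
Option B: score 795 ≥ 620; DTI 39.6% > 38%; employment 73 ≥ 6 mo → does not qualify.
Option C: score 795 ≥ 600; DTI 39.6% > 36%; LTV 90.1% ≤ 95% → does not qualify.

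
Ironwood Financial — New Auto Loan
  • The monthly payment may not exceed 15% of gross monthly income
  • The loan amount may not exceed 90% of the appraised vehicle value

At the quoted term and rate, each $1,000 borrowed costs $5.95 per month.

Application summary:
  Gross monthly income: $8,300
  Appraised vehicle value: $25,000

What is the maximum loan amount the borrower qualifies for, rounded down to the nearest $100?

Payment cap: 15% × $8,300 = $1,245/month.
At $5.95 per $1,000, that supports 1,245/5.95 × 1,000 ≈ $209,243 → $209,200.
LTV cap: 90% × $25,000 = $22,500 → $22,500.
Binding constraint: loan-to-value.

$22,500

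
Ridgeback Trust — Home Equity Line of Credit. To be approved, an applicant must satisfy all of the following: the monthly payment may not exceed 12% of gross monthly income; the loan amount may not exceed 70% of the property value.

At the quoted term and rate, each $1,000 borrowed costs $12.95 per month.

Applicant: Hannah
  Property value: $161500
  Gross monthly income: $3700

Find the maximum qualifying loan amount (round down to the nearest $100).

$34,200

Payment cap: 12% × $3,700 = $444/month.
At $12.95 per $1,000, that supports 444/12.95 × 1,000 ≈ $34,285 → $34,200.
LTV cap: 70% × $161,500 = $113,050 → $113,000.
Binding constraint: payment-to-income.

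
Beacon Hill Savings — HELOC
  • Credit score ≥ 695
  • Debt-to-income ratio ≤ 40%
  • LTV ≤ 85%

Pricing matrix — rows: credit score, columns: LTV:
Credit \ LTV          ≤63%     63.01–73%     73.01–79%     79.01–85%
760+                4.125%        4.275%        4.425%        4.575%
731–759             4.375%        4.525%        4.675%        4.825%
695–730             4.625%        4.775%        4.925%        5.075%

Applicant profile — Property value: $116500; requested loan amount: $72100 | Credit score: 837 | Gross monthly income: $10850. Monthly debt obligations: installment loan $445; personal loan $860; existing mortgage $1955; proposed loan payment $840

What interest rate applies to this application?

4.125%

Credit score 837 ≥ 695; Total monthly debts = (445 + 860 + 1,955 + 840) = 4,100. DTI = 4,100/10,850 = 37.8% ≤ 40%
LTV: 72,100 ÷ 116,500 = 61.9%, within 85% cap
Score 837 is in the 760+ band; LTV 61.9% is in the ≤63% band → 4.125%.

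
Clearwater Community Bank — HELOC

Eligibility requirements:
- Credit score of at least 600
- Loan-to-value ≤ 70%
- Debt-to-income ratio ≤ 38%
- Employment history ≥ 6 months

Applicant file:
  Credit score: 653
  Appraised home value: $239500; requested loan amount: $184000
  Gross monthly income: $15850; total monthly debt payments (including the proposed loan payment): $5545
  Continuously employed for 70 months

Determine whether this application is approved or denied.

Denied

Credit score 653 ≥ 600 (meets)
Loan-to-value = 184,000/239,500 = 76.8% — fail (70% max)
DTI: 5,545 ÷ 15,850 = 35%, within the 38% cap
Employment 70 ≥ 6 months
Fails on LTV.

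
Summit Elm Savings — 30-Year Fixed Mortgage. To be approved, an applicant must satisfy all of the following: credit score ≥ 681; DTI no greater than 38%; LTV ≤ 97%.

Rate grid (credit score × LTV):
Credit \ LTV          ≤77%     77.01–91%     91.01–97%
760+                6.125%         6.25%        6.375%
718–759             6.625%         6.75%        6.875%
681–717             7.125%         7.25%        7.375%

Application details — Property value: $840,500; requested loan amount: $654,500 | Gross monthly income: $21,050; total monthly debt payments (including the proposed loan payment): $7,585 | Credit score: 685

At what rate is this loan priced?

7.25%

Credit score 685 ≥ 681; DTI = 7,585/21,050 = 36% ≤ 38%
LTV: 654,500 ÷ 840,500 = 77.9%, within 97% cap
Credit 685 → row 681–717; LTV 77.9% → column 77.01–91%. Grid cell → 7.25%.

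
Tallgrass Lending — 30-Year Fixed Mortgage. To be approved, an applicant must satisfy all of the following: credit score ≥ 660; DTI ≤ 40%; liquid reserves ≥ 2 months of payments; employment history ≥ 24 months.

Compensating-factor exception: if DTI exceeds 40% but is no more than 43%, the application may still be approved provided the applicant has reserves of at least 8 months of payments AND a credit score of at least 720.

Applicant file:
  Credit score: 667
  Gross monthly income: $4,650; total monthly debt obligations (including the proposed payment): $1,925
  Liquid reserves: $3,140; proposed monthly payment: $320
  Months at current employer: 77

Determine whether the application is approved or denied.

Denied

Credit score 667 ≥ 660 (meets base)
DTI = 1,925/4,650 = 41.4% > 40% — standard DTI limit exceeded.
Liquid reserves cover 3,140/320 = 9.8 months — ≥ 2 required
Employment 77 ≥ 24 months
41.4% falls in the override range (40%–43%), so the compensating-factor test applies.
Reserves 9.8 ≥ 8 months; credit score 667 < 720.
Compensating-factor requirement not fully met.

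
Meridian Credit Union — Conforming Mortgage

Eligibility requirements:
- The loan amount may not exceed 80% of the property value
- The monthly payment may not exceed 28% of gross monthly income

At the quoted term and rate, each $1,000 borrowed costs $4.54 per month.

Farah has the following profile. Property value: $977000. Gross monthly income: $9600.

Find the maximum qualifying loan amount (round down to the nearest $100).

$592,000

Payment cap: 28% × $9,600 = $2,688/month.
At $4.54 per $1,000, that supports 2,688/4.54 × 1,000 ≈ $592,070 → $592,000.
LTV cap: 80% × $977,000 = $781,600 → $781,600.
Binding constraint: payment-to-income.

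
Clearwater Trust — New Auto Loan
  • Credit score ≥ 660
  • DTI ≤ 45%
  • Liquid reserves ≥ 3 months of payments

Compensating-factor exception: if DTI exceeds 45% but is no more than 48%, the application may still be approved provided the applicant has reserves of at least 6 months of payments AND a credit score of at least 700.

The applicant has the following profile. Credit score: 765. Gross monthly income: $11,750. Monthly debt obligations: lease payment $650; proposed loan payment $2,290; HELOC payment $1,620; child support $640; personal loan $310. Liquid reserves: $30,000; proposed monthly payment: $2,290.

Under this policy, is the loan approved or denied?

Credit score 765 ≥ 660 (meets base)
Total debts = (650 + 2,290 + 1,620 + 640 + 310) = 5,510. DTI = 5,510/11,750 = 46.9% > 45% — standard DTI limit exceeded.
Reserves: 30,000 ÷ 2,290 = 13.1 months (meets 3-month minimum)
DTI 46.9% is within the 45%–48% exception band; checking compensating factors.
Override check — reserves: 13.1 mo (ok); score: 765 (ok).
Both compensating conditions met → exception applies.

Approved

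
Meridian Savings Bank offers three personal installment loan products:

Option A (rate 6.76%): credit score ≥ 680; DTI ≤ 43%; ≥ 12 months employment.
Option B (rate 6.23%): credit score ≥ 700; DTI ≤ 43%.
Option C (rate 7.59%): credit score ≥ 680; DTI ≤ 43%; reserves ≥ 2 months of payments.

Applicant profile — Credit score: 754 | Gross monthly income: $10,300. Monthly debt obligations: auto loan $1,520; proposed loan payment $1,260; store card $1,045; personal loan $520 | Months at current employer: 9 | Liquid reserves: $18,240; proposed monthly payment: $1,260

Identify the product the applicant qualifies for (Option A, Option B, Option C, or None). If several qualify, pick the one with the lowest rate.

Total debts = (1,520 + 1,260 + 1,045 + 520) = 4,345; DTI = 4,345/10,300 = 42.2%.
Reserves = 18,240/1,260 = 14.5 months.
Option A: score 754 ≥ 680; DTI 42.2% ≤ 43%; employment 9 < 12 mo → does not qualify.
Option B: score 754 ≥ 700; DTI 42.2% ≤ 43% → qualifies.
Option C: score 754 ≥ 680; DTI 42.2% ≤ 43%; reserves 14.5 ≥ 2 mo → qualifies.
Qualifying: Option B, Option C. Lowest rate is 6.23% → Option B.

Option B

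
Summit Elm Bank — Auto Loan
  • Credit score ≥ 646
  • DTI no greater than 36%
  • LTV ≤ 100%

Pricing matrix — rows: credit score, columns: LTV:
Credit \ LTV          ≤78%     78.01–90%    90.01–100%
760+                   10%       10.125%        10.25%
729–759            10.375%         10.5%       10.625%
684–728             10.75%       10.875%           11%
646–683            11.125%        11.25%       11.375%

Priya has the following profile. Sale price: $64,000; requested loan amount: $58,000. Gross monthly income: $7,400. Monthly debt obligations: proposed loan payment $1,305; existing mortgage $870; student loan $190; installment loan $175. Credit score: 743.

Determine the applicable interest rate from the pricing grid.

Credit score 743 ≥ 646; Total monthly debts = (1,305 + 870 + 190 + 175) = 2,540. DTI = 2,540/7,400 = 34.3% ≤ 36%
Loan-to-value = 58,000/64,000 = 90.6% — pass (100% max)
Credit 743 → row 729–759; LTV 90.6% → column 90.01–100%. Grid cell → 10.625%.

10.625%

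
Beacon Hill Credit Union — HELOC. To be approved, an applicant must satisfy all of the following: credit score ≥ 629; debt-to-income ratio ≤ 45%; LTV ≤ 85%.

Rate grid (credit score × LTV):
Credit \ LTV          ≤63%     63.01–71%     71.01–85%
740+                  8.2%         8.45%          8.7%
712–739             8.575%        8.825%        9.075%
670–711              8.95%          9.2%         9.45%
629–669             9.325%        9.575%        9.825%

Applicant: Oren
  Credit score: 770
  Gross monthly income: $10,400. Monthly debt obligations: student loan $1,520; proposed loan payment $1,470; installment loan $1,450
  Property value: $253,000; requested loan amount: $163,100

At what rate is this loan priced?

Credit score 770 ≥ 629; Total monthly debts = (1,520 + 1,470 + 1,450) = 4,440. Debt-to-income = 4,440/10,400 = 42.7% — meets 45% limit
Loan-to-value = 163,100/253,000 = 64.5% — pass (85% max)
Credit 770 → row 740+; LTV 64.5% → column 63.01–71%. Grid cell → 8.45%.

8.45%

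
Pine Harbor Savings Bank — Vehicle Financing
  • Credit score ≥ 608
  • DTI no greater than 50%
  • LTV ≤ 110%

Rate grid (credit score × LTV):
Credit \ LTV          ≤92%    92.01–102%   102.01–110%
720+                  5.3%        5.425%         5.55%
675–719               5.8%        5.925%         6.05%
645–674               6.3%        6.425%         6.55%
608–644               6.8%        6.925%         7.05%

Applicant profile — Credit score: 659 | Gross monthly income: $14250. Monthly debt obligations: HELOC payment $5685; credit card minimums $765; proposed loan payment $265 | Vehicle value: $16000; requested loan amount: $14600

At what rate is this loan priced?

Credit score 659 ≥ 608; Total monthly debts = (5,685 + 765 + 265) = 6,715. DTI = 6,715/14,250 = 47.1% ≤ 50%
Loan-to-value = 14,600/16,000 = 91.2% — pass (110% max)
Score 659 is in the 645–674 band; LTV 91.2% is in the ≤92% band → 6.3%.

6.3%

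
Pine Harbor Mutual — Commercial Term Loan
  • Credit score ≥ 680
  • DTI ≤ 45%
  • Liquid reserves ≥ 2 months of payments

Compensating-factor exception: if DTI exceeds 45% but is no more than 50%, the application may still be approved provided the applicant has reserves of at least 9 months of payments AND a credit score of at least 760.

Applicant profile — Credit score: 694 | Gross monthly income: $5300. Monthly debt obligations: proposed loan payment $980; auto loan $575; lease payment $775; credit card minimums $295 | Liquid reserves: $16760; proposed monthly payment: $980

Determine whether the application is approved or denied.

Denied

Credit score 694 ≥ 680 (meets base)
Total debts = (980 + 575 + 775 + 295) = 2,625. DTI = 2,625/5,300 = 49.5% > 45% — standard DTI limit exceeded.
Liquid reserves cover 16,760/980 = 17.1 months — ≥ 2 required
DTI 49.5% is within the 45%–50% exception band; checking compensating factors.
Override check — reserves: 17.1 mo (ok); score: 694 (below 760).
Override conditions not both satisfied; exception does not apply.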